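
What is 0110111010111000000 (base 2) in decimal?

Sum of powers of 2 for each 1-bit:
2^6 + 2^7 + 2^8 + 2^10 + 2^12 + 2^13 + 2^14 + 2^16 + 2^17
= 64 + 128 + 256 + 1024 + 4096 + 8192 + 16384 + 65536 + 131072
= 226752



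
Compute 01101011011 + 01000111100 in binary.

Add column by column from the right: bit + bit + carry-in; write the sum mod 2, carry 1 when the sum is 2 or 3.
carry:  10011110000
        01101011011
+       01000111100
-------------------
       010110010111
(the carry out of the leftmost column, 0, becomes the leading bit)
Decimal check:
  01101011011 = 512 + 256 + 64 + 16 + 8 + 2 + 1 = 859
  01000111100 = 512 + 32 + 16 + 8 + 4 = 572
  859 + 572 = 1431, and 010110010111 = 1024 + 256 + 128 + 16 + 4 + 2 + 1 = 1431 ✓



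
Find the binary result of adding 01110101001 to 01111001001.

Add column by column from the right: bit + bit + carry-in; write the sum mod 2, carry 1 when the sum is 2 or 3.
carry:  11100010010
        01110101001
+       01111001001
-------------------
       011101110010
(the carry out of the leftmost column, 0, becomes the leading bit)
Decimal check:
  01110101001 = 512 + 256 + 128 + 32 + 8 + 1 = 937
  01111001001 = 512 + 256 + 128 + 64 + 8 + 1 = 969
  937 + 969 = 1906, and 011101110010 = 1024 + 512 + 256 + 64 + 32 + 16 + 2 = 1906 ✓



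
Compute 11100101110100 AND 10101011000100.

AND: 1 only when both bits are 1
  11100101110100
& 10101011000100
----------------
  10100001000100
Decimal: 14708 & 10948 = 10308



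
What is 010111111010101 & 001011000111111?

AND: 1 only when both bits are 1
  010111111010101
& 001011000111111
-----------------
  000011000010101
Decimal: 12245 & 5695 = 1557



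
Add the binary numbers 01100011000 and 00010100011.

Add column by column from the right: bit + bit + carry-in; write the sum mod 2, carry 1 when the sum is 2 or 3.
carry:  00000000000
        01100011000
+       00010100011
-------------------
       001110111011
(the carry out of the leftmost column, 0, becomes the leading bit)
Decimal check:
  01100011000 = 512 + 256 + 16 + 8 = 792
  00010100011 = 128 + 32 + 2 + 1 = 163
  792 + 163 = 955, and 001110111011 = 512 + 256 + 128 + 32 + 16 + 8 + 2 + 1 = 955 ✓



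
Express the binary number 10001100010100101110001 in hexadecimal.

Group into 4-bit nibbles from right:
  0100 = 4
  0110 = 6
  0010 = 2
  1001 = 9
  0111 = 7
  0001 = 1
Result: 462971



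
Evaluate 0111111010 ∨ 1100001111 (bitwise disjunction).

OR: 1 when either bit is 1
  0111111010
| 1100001111
------------
  1111111111
Decimal: 506 | 783 = 1023



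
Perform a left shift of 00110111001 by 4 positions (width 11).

Original: 00110111001 (decimal 441)
Shift left by 4 positions
Append 4 zeros on the right and drop the 4 high bits that overflow the 11-bit width
Result: 01110010000 (decimal 912)
Equivalent: 441 << 4 = 441 × 2^4 = 7056, truncated to 11 bits = 912



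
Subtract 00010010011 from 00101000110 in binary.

Method 1 - Direct subtraction (column by column from the right: bit − bit − borrow-in; if negative, add 2 and borrow 1 from the next column):
borrow: 00101100110
        00101000110
-       00010010011
-------------------
        00010110011

Method 2 - Add two's complement:
Two's complement of 00010010011: invert → 11101101100, add 1 → 11101101101
  00101000110
+ 11101101101
-------------
 100010110011  (end carry out of the top bit = 1)
Discarding the end carry: 00010110011
Decimal check:
  00101000110 = 256 + 64 + 4 + 2 = 326
  00010010011 = 128 + 16 + 2 + 1 = 147
  326 - 147 = 179, and 00010110011 = 128 + 32 + 16 + 2 + 1 = 179 ✓



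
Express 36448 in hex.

Using repeated division by 16 (digits 10–15 are A–F):
36448 ÷ 16 = 2278 remainder 0
2278 ÷ 16 = 142 remainder 6
142 ÷ 16 = 8 remainder 14 (E)
8 ÷ 16 = 0 remainder 8
Reading remainders bottom to top: 8E60



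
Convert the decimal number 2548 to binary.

Using repeated division by 2:
2548 ÷ 2 = 1274 remainder 0
1274 ÷ 2 = 637 remainder 0
637 ÷ 2 = 318 remainder 1
318 ÷ 2 = 159 remainder 0
159 ÷ 2 = 79 remainder 1
79 ÷ 2 = 39 remainder 1
39 ÷ 2 = 19 remainder 1
19 ÷ 2 = 9 remainder 1
9 ÷ 2 = 4 remainder 1
4 ÷ 2 = 2 remainder 0
2 ÷ 2 = 1 remainder 0
1 ÷ 2 = 0 remainder 1
Reading remainders bottom to top: 100111110100



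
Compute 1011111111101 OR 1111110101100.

OR: 1 when either bit is 1
  1011111111101
| 1111110101100
---------------
  1111111111101
Decimal: 6141 | 8108 = 8189



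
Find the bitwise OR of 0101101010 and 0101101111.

OR: 1 when either bit is 1
  0101101010
| 0101101111
------------
  0101101111
Decimal: 362 | 367 = 367



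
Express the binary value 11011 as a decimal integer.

Sum of powers of 2 for each 1-bit:
2^0 + 2^1 + 2^3 + 2^4
= 1 + 2 + 8 + 16
= 27



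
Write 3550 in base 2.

Using repeated division by 2:
3550 ÷ 2 = 1775 remainder 0
1775 ÷ 2 = 887 remainder 1
887 ÷ 2 = 443 remainder 1
443 ÷ 2 = 221 remainder 1
221 ÷ 2 = 110 remainder 1
110 ÷ 2 = 55 remainder 0
55 ÷ 2 = 27 remainder 1
27 ÷ 2 = 13 remainder 1
13 ÷ 2 = 6 remainder 1
6 ÷ 2 = 3 remainder 0
3 ÷ 2 = 1 remainder 1
1 ÷ 2 = 0 remainder 1
Reading remainders bottom to top: 110111011110



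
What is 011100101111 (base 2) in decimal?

Sum of powers of 2 for each 1-bit:
2^0 + 2^1 + 2^2 + 2^3 + 2^5 + 2^8 + 2^9 + 2^10
= 1 + 2 + 4 + 8 + 32 + 256 + 512 + 1024
= 1839



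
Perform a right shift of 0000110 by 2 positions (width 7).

Original: 0000110 (decimal 6)
Shift right by 2 positions
Drop the 2 low bits; fill with zeros on the left
Result: 0000001 (decimal 1)
Equivalent: 6 >> 2 = 6 ÷ 2^2 = 1



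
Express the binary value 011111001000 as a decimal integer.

Sum of powers of 2 for each 1-bit:
2^3 + 2^6 + 2^7 + 2^8 + 2^9 + 2^10
= 8 + 64 + 128 + 256 + 512 + 1024
= 1992



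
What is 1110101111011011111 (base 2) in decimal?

Sum of powers of 2 for each 1-bit:
2^0 + 2^1 + 2^2 + 2^3 + 2^4 + 2^6 + 2^7 + 2^9 + 2^10 + 2^11 + 2^12 + 2^14 + 2^16 + 2^17 + 2^18
= 1 + 2 + 4 + 8 + 16 + 64 + 128 + 512 + 1024 + 2048 + 4096 + 16384 + 65536 + 131072 + 262144
= 483039



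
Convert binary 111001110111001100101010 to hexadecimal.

Group into 4-bit nibbles from right:
  1110 = E
  0111 = 7
  0111 = 7
  0011 = 3
  0010 = 2
  1010 = A
Result: E7732A



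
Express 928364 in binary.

Using repeated division by 2:
928364 ÷ 2 = 464182 remainder 0
464182 ÷ 2 = 232091 remainder 0
232091 ÷ 2 = 116045 remainder 1
116045 ÷ 2 = 58022 remainder 1
58022 ÷ 2 = 29011 remainder 0
29011 ÷ 2 = 14505 remainder 1
14505 ÷ 2 = 7252 remainder 1
7252 ÷ 2 = 3626 remainder 0
3626 ÷ 2 = 1813 remainder 0
1813 ÷ 2 = 906 remainder 1
906 ÷ 2 = 453 remainder 0
453 ÷ 2 = 226 remainder 1
226 ÷ 2 = 113 remainder 0
113 ÷ 2 = 56 remainder 1
56 ÷ 2 = 28 remainder 0
28 ÷ 2 = 14 remainder 0
14 ÷ 2 = 7 remainder 0
7 ÷ 2 = 3 remainder 1
3 ÷ 2 = 1 remainder 1
1 ÷ 2 = 0 remainder 1
Reading remainders bottom to top: 11100010101001101100



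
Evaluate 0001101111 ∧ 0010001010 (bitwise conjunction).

AND: 1 only when both bits are 1
  0001101111
& 0010001010
------------
  0000001010
Decimal: 111 & 138 = 10



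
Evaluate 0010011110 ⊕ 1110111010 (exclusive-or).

XOR: 1 when bits differ
  0010011110
^ 1110111010
------------
  1100100100
Decimal: 158 ^ 954 = 804



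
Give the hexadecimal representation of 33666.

Using repeated division by 16 (digits 10–15 are A–F):
33666 ÷ 16 = 2104 remainder 2
2104 ÷ 16 = 131 remainder 8
131 ÷ 16 = 8 remainder 3
8 ÷ 16 = 0 remainder 8
Reading remainders bottom to top: 8382



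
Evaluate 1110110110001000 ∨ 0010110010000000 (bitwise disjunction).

OR: 1 when either bit is 1
  1110110110001000
| 0010110010000000
------------------
  1110110110001000
Decimal: 60808 | 11392 = 60808



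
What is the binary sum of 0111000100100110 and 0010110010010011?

Add column by column from the right: bit + bit + carry-in; write the sum mod 2, carry 1 when the sum is 2 or 3.
carry:  1100000000001100
        0111000100100110
+       0010110010010011
------------------------
       01001110110111001
(the carry out of the leftmost column, 0, becomes the leading bit)
Decimal check:
  0111000100100110 = 16384 + 8192 + 4096 + 256 + 32 + 4 + 2 = 28966
  0010110010010011 = 8192 + 2048 + 1024 + 128 + 16 + 2 + 1 = 11411
  28966 + 11411 = 40377, and 01001110110111001 = 32768 + 4096 + 2048 + 1024 + 256 + 128 + 32 + 16 + 8 + 1 = 40377 ✓



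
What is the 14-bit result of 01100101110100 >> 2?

Original: 01100101110100 (decimal 6516)
Shift right by 2 positions
Drop the 2 low bits; fill with zeros on the left
Result: 00011001011101 (decimal 1629)
Equivalent: 6516 >> 2 = 6516 ÷ 2^2 = 1629



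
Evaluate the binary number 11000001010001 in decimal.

Sum of powers of 2 for each 1-bit:
2^0 + 2^4 + 2^6 + 2^12 + 2^13
= 1 + 16 + 64 + 4096 + 8192
= 12369



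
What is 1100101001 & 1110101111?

AND: 1 only when both bits are 1
  1100101001
& 1110101111
------------
  1100101001
Decimal: 809 & 943 = 809



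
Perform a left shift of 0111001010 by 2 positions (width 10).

Original: 0111001010 (decimal 458)
Shift left by 2 positions
Append 2 zeros on the right and drop the 2 high bits that overflow the 10-bit width
Result: 1100101000 (decimal 808)
Equivalent: 458 << 2 = 458 × 2^2 = 1832, truncated to 10 bits = 808



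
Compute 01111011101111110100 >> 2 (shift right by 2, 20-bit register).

Original: 01111011101111110100 (decimal 506868)
Shift right by 2 positions
Drop the 2 low bits; fill with zeros on the left
Result: 00011110111011111101 (decimal 126717)
Equivalent: 506868 >> 2 = 506868 ÷ 2^2 = 126717



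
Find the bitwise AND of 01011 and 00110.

AND: 1 only when both bits are 1
  01011
& 00110
-------
  00010
Decimal: 11 & 6 = 2



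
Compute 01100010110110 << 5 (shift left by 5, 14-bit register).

Original: 01100010110110 (decimal 6326)
Shift left by 5 positions
Append 5 zeros on the right and drop the 5 high bits that overflow the 14-bit width
Result: 01011011000000 (decimal 5824)
Equivalent: 6326 << 5 = 6326 × 2^5 = 202432, truncated to 14 bits = 5824



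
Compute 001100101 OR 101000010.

OR: 1 when either bit is 1
  001100101
| 101000010
-----------
  101100111
Decimal: 101 | 322 = 359



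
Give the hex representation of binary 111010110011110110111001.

Group into 4-bit nibbles from right:
  1110 = E
  1011 = B
  0011 = 3
  1101 = D
  1011 = B
  1001 = 9
Result: EB3DB9



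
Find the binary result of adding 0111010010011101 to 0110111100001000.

Add column by column from the right: bit + bit + carry-in; write the sum mod 2, carry 1 when the sum is 2 or 3.
carry:  1111100000110000
        0111010010011101
+       0110111100001000
------------------------
       01110001110100101
(the carry out of the leftmost column, 0, becomes the leading bit)
Decimal check:
  0111010010011101 = 16384 + 8192 + 4096 + 1024 + 128 + 16 + 8 + 4 + 1 = 29853
  0110111100001000 = 16384 + 8192 + 2048 + 1024 + 512 + 256 + 8 = 28424
  29853 + 28424 = 58277, and 01110001110100101 = 32768 + 16384 + 8192 + 512 + 256 + 128 + 32 + 4 + 1 = 58277 ✓



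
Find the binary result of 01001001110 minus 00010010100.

Method 1 - Direct subtraction (column by column from the right: bit − bit − borrow-in; if negative, add 2 and borrow 1 from the next column):
borrow: 01101100000
        01001001110
-       00010010100
-------------------
        00110111010

Method 2 - Add two's complement:
Two's complement of 00010010100: invert → 11101101011, add 1 → 11101101100
  01001001110
+ 11101101100
-------------
 100110111010  (end carry out of the top bit = 1)
Discarding the end carry: 00110111010
Decimal check:
  01001001110 = 512 + 64 + 8 + 4 + 2 = 590
  00010010100 = 128 + 16 + 4 = 148
  590 - 148 = 442, and 00110111010 = 256 + 128 + 32 + 16 + 8 + 2 = 442 ✓



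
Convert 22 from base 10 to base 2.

Using repeated division by 2:
22 ÷ 2 = 11 remainder 0
11 ÷ 2 = 5 remainder 1
5 ÷ 2 = 2 remainder 1
2 ÷ 2 = 1 remainder 0
1 ÷ 2 = 0 remainder 1
Reading remainders bottom to top: 10110



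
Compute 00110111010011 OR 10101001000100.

OR: 1 when either bit is 1
  00110111010011
| 10101001000100
----------------
  10111111010111
Decimal: 3539 | 10820 = 12247



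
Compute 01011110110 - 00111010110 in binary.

Method 1 - Direct subtraction (column by column from the right: bit − bit − borrow-in; if negative, add 2 and borrow 1 from the next column):
borrow: 01000000000
        01011110110
-       00111010110
-------------------
        00100100000

Method 2 - Add two's complement:
Two's complement of 00111010110: invert → 11000101001, add 1 → 11000101010
  01011110110
+ 11000101010
-------------
 100100100000  (end carry out of the top bit = 1)
Discarding the end carry: 00100100000
Decimal check:
  01011110110 = 512 + 128 + 64 + 32 + 16 + 4 + 2 = 758
  00111010110 = 256 + 128 + 64 + 16 + 4 + 2 = 470
  758 - 470 = 288, and 00100100000 = 256 + 32 = 288 ✓



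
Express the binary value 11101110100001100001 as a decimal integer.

Sum of powers of 2 for each 1-bit:
2^0 + 2^5 + 2^6 + 2^11 + 2^13 + 2^14 + 2^15 + 2^17 + 2^18 + 2^19
= 1 + 32 + 64 + 2048 + 8192 + 16384 + 32768 + 131072 + 262144 + 524288
= 976993



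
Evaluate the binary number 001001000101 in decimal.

Sum of powers of 2 for each 1-bit:
2^0 + 2^2 + 2^6 + 2^9
= 1 + 4 + 64 + 512
= 581



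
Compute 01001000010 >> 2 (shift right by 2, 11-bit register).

Original: 01001000010 (decimal 578)
Shift right by 2 positions
Drop the 2 low bits; fill with zeros on the left
Result: 00010010000 (decimal 144)
Equivalent: 578 >> 2 = 578 ÷ 2^2 = 144



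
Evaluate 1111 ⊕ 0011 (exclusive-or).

XOR: 1 when bits differ
  1111
^ 0011
------
  1100
Decimal: 15 ^ 3 = 12



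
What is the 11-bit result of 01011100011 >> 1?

Original: 01011100011 (decimal 739)
Shift right by 1 position
Drop the 1 low bit; fill with zero on the left
Result: 00101110001 (decimal 369)
Equivalent: 739 >> 1 = 739 ÷ 2^1 = 369



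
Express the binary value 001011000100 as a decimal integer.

Sum of powers of 2 for each 1-bit:
2^2 + 2^6 + 2^7 + 2^9
= 4 + 64 + 128 + 512
= 708



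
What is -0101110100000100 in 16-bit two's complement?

Original: 0101110100000100
Step 1 - Invert all bits: 1010001011111011
Step 2 - Add 1: 1010001011111100
Verification: 0101110100000100 + 1010001011111100 = 10000000000000000; discarding the end carry (carry out of the top bit) leaves the 16-bit value 0000000000000000, as required for x + (-x)



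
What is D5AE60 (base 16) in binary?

Convert each hex digit to 4 bits:
  D = 1101
  5 = 0101
  A = 1010
  E = 1110
  6 = 0110
  0 = 0000
Concatenate: 110101011010111001100000



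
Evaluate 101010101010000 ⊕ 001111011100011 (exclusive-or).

XOR: 1 when bits differ
  101010101010000
^ 001111011100011
-----------------
  100101110110011
Decimal: 21840 ^ 7907 = 19379



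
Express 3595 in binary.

Using repeated division by 2:
3595 ÷ 2 = 1797 remainder 1
1797 ÷ 2 = 898 remainder 1
898 ÷ 2 = 449 remainder 0
449 ÷ 2 = 224 remainder 1
224 ÷ 2 = 112 remainder 0
112 ÷ 2 = 56 remainder 0
56 ÷ 2 = 28 remainder 0
28 ÷ 2 = 14 remainder 0
14 ÷ 2 = 7 remainder 0
7 ÷ 2 = 3 remainder 1
3 ÷ 2 = 1 remainder 1
1 ÷ 2 = 0 remainder 1
Reading remainders bottom to top: 111000001011



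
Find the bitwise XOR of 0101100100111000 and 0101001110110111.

XOR: 1 when bits differ
  0101100100111000
^ 0101001110110111
------------------
  0000101010001111
Decimal: 22840 ^ 21431 = 2703



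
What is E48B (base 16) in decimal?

Expand by place value (powers of 16):
Digit values: E = 14, B = 11
E48B = 14 × 16^3 + 4 × 16^2 + 8 × 16^1 + 11 × 16^0
= 14 × 4096 + 4 × 256 + 8 × 16 + 11 × 1
= 57344 + 1024 + 128 + 11
= 58507



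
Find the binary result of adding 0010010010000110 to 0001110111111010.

Add column by column from the right: bit + bit + carry-in; write the sum mod 2, carry 1 when the sum is 2 or 3.
carry:  0111101111111100
        0010010010000110
+       0001110111111010
------------------------
       00100001010000000
(the carry out of the leftmost column, 0, becomes the leading bit)
Decimal check:
  0010010010000110 = 8192 + 1024 + 128 + 4 + 2 = 9350
  0001110111111010 = 4096 + 2048 + 1024 + 256 + 128 + 64 + 32 + 16 + 8 + 2 = 7674
  9350 + 7674 = 17024, and 00100001010000000 = 16384 + 512 + 128 = 17024 ✓



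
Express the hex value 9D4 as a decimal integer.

Expand by place value (powers of 16):
Digit values: D = 13
9D4 = 9 × 16^2 + 13 × 16^1 + 4 × 16^0
= 9 × 256 + 13 × 16 + 4 × 1
= 2304 + 208 + 4
= 2516



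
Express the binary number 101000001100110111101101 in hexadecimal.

Group into 4-bit nibbles from right:
  1010 = A
  0000 = 0
  1100 = C
  1101 = D
  1110 = E
  1101 = D
Result: A0CDED



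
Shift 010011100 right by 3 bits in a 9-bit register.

Original: 010011100 (decimal 156)
Shift right by 3 positions
Drop the 3 low bits; fill with zeros on the left
Result: 000010011 (decimal 19)
Equivalent: 156 >> 3 = 156 ÷ 2^3 = 19



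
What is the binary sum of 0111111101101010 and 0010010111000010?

Add column by column from the right: bit + bit + carry-in; write the sum mod 2, carry 1 when the sum is 2 or 3.
carry:  1111111110000100
        0111111101101010
+       0010010111000010
------------------------
       01010010100101100
(the carry out of the leftmost column, 0, becomes the leading bit)
Decimal check:
  0111111101101010 = 16384 + 8192 + 4096 + 2048 + 1024 + 512 + 256 + 64 + 32 + 8 + 2 = 32618
  0010010111000010 = 8192 + 1024 + 256 + 128 + 64 + 2 = 9666
  32618 + 9666 = 42284, and 01010010100101100 = 32768 + 8192 + 1024 + 256 + 32 + 8 + 4 = 42284 ✓



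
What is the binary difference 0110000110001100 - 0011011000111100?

Method 1 - Direct subtraction (column by column from the right: bit − bit − borrow-in; if negative, add 2 and borrow 1 from the next column):
borrow: 0111110011100000
        0110000110001100
-       0011011000111100
------------------------
        0010101101010000

Method 2 - Add two's complement:
Two's complement of 0011011000111100: invert → 1100100111000011, add 1 → 1100100111000100
  0110000110001100
+ 1100100111000100
------------------
 10010101101010000  (end carry out of the top bit = 1)
Discarding the end carry: 0010101101010000
Decimal check:
  0110000110001100 = 16384 + 8192 + 256 + 128 + 8 + 4 = 24972
  0011011000111100 = 8192 + 4096 + 1024 + 512 + 32 + 16 + 8 + 4 = 13884
  24972 - 13884 = 11088, and 0010101101010000 = 8192 + 2048 + 512 + 256 + 64 + 16 = 11088 ✓



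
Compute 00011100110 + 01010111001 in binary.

Add column by column from the right: bit + bit + carry-in; write the sum mod 2, carry 1 when the sum is 2 or 3.
carry:  00111000000
        00011100110
+       01010111001
-------------------
       001110011111
(the carry out of the leftmost column, 0, becomes the leading bit)
Decimal check:
  00011100110 = 128 + 64 + 32 + 4 + 2 = 230
  01010111001 = 512 + 128 + 32 + 16 + 8 + 1 = 697
  230 + 697 = 927, and 001110011111 = 512 + 256 + 128 + 16 + 8 + 4 + 2 + 1 = 927 ✓



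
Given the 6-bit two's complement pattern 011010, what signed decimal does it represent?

Binary: 011010
Sign bit: 0 (non-negative)
Read directly as an unsigned value:
011010 = 16 + 8 + 2 = 26
Value: 26



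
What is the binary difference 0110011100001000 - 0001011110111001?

Method 1 - Direct subtraction (column by column from the right: bit − bit − borrow-in; if negative, add 2 and borrow 1 from the next column):
borrow: 0011111111111110
        0110011100001000
-       0001011110111001
------------------------
        0100111101001111

Method 2 - Add two's complement:
Two's complement of 0001011110111001: invert → 1110100001000110, add 1 → 1110100001000111
  0110011100001000
+ 1110100001000111
------------------
 10100111101001111  (end carry out of the top bit = 1)
Discarding the end carry: 0100111101001111
Decimal check:
  0110011100001000 = 16384 + 8192 + 1024 + 512 + 256 + 8 = 26376
  0001011110111001 = 4096 + 1024 + 512 + 256 + 128 + 32 + 16 + 8 + 1 = 6073
  26376 - 6073 = 20303, and 0100111101001111 = 16384 + 2048 + 1024 + 512 + 256 + 64 + 8 + 4 + 2 + 1 = 20303 ✓



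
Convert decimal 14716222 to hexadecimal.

Using repeated division by 16 (digits 10–15 are A–F):
14716222 ÷ 16 = 919763 remainder 14 (E)
919763 ÷ 16 = 57485 remainder 3
57485 ÷ 16 = 3592 remainder 13 (D)
3592 ÷ 16 = 224 remainder 8
224 ÷ 16 = 14 remainder 0
14 ÷ 16 = 0 remainder 14 (E)
Reading remainders bottom to top: E08D3E



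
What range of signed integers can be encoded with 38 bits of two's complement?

For 38-bit two's complement:
Minimum: -2^37 = -137438953472
Maximum: 2^37 - 1 = 137438953471



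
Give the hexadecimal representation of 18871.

Using repeated division by 16 (digits 10–15 are A–F):
18871 ÷ 16 = 1179 remainder 7
1179 ÷ 16 = 73 remainder 11 (B)
73 ÷ 16 = 4 remainder 9
4 ÷ 16 = 0 remainder 4
Reading remainders bottom to top: 49B7



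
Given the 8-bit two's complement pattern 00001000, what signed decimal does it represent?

Binary: 00001000
Sign bit: 0 (non-negative)
Read directly as an unsigned value:
00001000 = 8
Value: 8



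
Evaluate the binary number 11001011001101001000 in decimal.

Sum of powers of 2 for each 1-bit:
2^3 + 2^6 + 2^8 + 2^9 + 2^12 + 2^13 + 2^15 + 2^18 + 2^19
= 8 + 64 + 256 + 512 + 4096 + 8192 + 32768 + 262144 + 524288
= 832328



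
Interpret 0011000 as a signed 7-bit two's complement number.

Binary: 0011000
Sign bit: 0 (non-negative)
Read directly as an unsigned value:
0011000 = 16 + 8 = 24
Value: 24



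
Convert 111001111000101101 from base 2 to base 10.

Sum of powers of 2 for each 1-bit:
2^0 + 2^2 + 2^3 + 2^5 + 2^9 + 2^10 + 2^11 + 2^12 + 2^15 + 2^16 + 2^17
= 1 + 4 + 8 + 32 + 512 + 1024 + 2048 + 4096 + 32768 + 65536 + 131072
= 237101



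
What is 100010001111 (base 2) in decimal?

Sum of powers of 2 for each 1-bit:
2^0 + 2^1 + 2^2 + 2^3 + 2^7 + 2^11
= 1 + 2 + 4 + 8 + 128 + 2048
= 2191



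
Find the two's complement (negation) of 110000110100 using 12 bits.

Original (sign bit 1, negative): 110000110100
Step 1 - Invert all bits: 001111001011
Step 2 - Add 1: 001111001100
Verification: 110000110100 + 001111001100 = 1000000000000; discarding the end carry (carry out of the top bit) leaves the 12-bit value 000000000000, as required for x + (-x)



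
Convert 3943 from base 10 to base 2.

Using repeated division by 2:
3943 ÷ 2 = 1971 remainder 1
1971 ÷ 2 = 985 remainder 1
985 ÷ 2 = 492 remainder 1
492 ÷ 2 = 246 remainder 0
246 ÷ 2 = 123 remainder 0
123 ÷ 2 = 61 remainder 1
61 ÷ 2 = 30 remainder 1
30 ÷ 2 = 15 remainder 0
15 ÷ 2 = 7 remainder 1
7 ÷ 2 = 3 remainder 1
3 ÷ 2 = 1 remainder 1
1 ÷ 2 = 0 remainder 1
Reading remainders bottom to top: 111101100111



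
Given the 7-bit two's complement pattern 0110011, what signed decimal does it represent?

Binary: 0110011
Sign bit: 0 (non-negative)
Read directly as an unsigned value:
0110011 = 32 + 16 + 2 + 1 = 51
Value: 51



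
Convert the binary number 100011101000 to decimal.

Sum of powers of 2 for each 1-bit:
2^3 + 2^5 + 2^6 + 2^7 + 2^11
= 8 + 32 + 64 + 128 + 2048
= 2280



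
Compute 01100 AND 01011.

AND: 1 only when both bits are 1
  01100
& 01011
-------
  01000
Decimal: 12 & 11 = 8



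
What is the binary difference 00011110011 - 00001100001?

Method 1 - Direct subtraction (column by column from the right: bit − bit − borrow-in; if negative, add 2 and borrow 1 from the next column):
borrow: 00000000000
        00011110011
-       00001100001
-------------------
        00010010010

Method 2 - Add two's complement:
Two's complement of 00001100001: invert → 11110011110, add 1 → 11110011111
  00011110011
+ 11110011111
-------------
 100010010010  (end carry out of the top bit = 1)
Discarding the end carry: 00010010010
Decimal check:
  00011110011 = 128 + 64 + 32 + 16 + 2 + 1 = 243
  00001100001 = 64 + 32 + 1 = 97
  243 - 97 = 146, and 00010010010 = 128 + 16 + 2 = 146 ✓



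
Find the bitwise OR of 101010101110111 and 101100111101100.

OR: 1 when either bit is 1
  101010101110111
| 101100111101100
-----------------
  101110111111111
Decimal: 21879 | 23020 = 24063



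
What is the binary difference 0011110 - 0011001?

Method 1 - Direct subtraction (column by column from the right: bit − bit − borrow-in; if negative, add 2 and borrow 1 from the next column):
borrow: 0000010
        0011110
-       0011001
---------------
        0000101

Method 2 - Add two's complement:
Two's complement of 0011001: invert → 1100110, add 1 → 1100111
  0011110
+ 1100111
---------
 10000101  (end carry out of the top bit = 1)
Discarding the end carry: 0000101
Decimal check:
  0011110 = 16 + 8 + 4 + 2 = 30
  0011001 = 16 + 8 + 1 = 25
  30 - 25 = 5, and 0000101 = 4 + 1 = 5 ✓



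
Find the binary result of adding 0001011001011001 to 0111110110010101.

Add column by column from the right: bit + bit + carry-in; write the sum mod 2, carry 1 when the sum is 2 or 3.
carry:  1111100000100010
        0001011001011001
+       0111110110010101
------------------------
       01001001111101110
(the carry out of the leftmost column, 0, becomes the leading bit)
Decimal check:
  0001011001011001 = 4096 + 1024 + 512 + 64 + 16 + 8 + 1 = 5721
  0111110110010101 = 16384 + 8192 + 4096 + 2048 + 1024 + 256 + 128 + 16 + 4 + 1 = 32149
  5721 + 32149 = 37870, and 01001001111101110 = 32768 + 4096 + 512 + 256 + 128 + 64 + 32 + 8 + 4 + 2 = 37870 ✓



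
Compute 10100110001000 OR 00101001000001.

OR: 1 when either bit is 1
  10100110001000
| 00101001000001
----------------
  10101111001001
Decimal: 10632 | 2625 = 11209



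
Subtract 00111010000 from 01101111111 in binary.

Method 1 - Direct subtraction (column by column from the right: bit − bit − borrow-in; if negative, add 2 and borrow 1 from the next column):
borrow: 01100000000
        01101111111
-       00111010000
-------------------
        00110101111

Method 2 - Add two's complement:
Two's complement of 00111010000: invert → 11000101111, add 1 → 11000110000
  01101111111
+ 11000110000
-------------
 100110101111  (end carry out of the top bit = 1)
Discarding the end carry: 00110101111
Decimal check:
  01101111111 = 512 + 256 + 64 + 32 + 16 + 8 + 4 + 2 + 1 = 895
  00111010000 = 256 + 128 + 64 + 16 = 464
  895 - 464 = 431, and 00110101111 = 256 + 128 + 32 + 8 + 4 + 2 + 1 = 431 ✓



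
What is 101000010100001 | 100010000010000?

OR: 1 when either bit is 1
  101000010100001
| 100010000010000
-----------------
  101010010110001
Decimal: 20641 | 17424 = 21681



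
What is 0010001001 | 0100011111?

OR: 1 when either bit is 1
  0010001001
| 0100011111
------------
  0110011111
Decimal: 137 | 287 = 415



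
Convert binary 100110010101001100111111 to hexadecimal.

Group into 4-bit nibbles from right:
  1001 = 9
  1001 = 9
  0101 = 5
  0011 = 3
  0011 = 3
  1111 = F
Result: 99533F



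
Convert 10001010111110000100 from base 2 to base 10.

Sum of powers of 2 for each 1-bit:
2^2 + 2^7 + 2^8 + 2^9 + 2^10 + 2^11 + 2^13 + 2^15 + 2^19
= 4 + 128 + 256 + 512 + 1024 + 2048 + 8192 + 32768 + 524288
= 569220



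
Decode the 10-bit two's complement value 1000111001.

Binary: 1000111001
Sign bit: 1 (negative)
Invert: 0111000110
Add 1:  0111000111
Magnitude: 0111000111 = 256 + 128 + 64 + 4 + 2 + 1 = 455
Value: -455



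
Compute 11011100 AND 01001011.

AND: 1 only when both bits are 1
  11011100
& 01001011
----------
  01001000
Decimal: 220 & 75 = 72



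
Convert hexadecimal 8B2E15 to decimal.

Expand by place value (powers of 16):
Digit values: B = 11, E = 14
8B2E15 = 8 × 16^5 + 11 × 16^4 + 2 × 16^3 + 14 × 16^2 + 1 × 16^1 + 5 × 16^0
= 8 × 1048576 + 11 × 65536 + 2 × 4096 + 14 × 256 + 1 × 16 + 5 × 1
= 8388608 + 720896 + 8192 + 3584 + 16 + 5
= 9121301



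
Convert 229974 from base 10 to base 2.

Using repeated division by 2:
229974 ÷ 2 = 114987 remainder 0
114987 ÷ 2 = 57493 remainder 1
57493 ÷ 2 = 28746 remainder 1
28746 ÷ 2 = 14373 remainder 0
14373 ÷ 2 = 7186 remainder 1
7186 ÷ 2 = 3593 remainder 0
3593 ÷ 2 = 1796 remainder 1
1796 ÷ 2 = 898 remainder 0
898 ÷ 2 = 449 remainder 0
449 ÷ 2 = 224 remainder 1
224 ÷ 2 = 112 remainder 0
112 ÷ 2 = 56 remainder 0
56 ÷ 2 = 28 remainder 0
28 ÷ 2 = 14 remainder 0
14 ÷ 2 = 7 remainder 0
7 ÷ 2 = 3 remainder 1
3 ÷ 2 = 1 remainder 1
1 ÷ 2 = 0 remainder 1
Reading remainders bottom to top: 111000001001010110



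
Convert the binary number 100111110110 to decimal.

Sum of powers of 2 for each 1-bit:
2^1 + 2^2 + 2^4 + 2^5 + 2^6 + 2^7 + 2^8 + 2^11
= 2 + 4 + 16 + 32 + 64 + 128 + 256 + 2048
= 2550



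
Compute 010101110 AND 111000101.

AND: 1 only when both bits are 1
  010101110
& 111000101
-----------
  010000100
Decimal: 174 & 453 = 132



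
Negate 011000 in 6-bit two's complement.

Original: 011000
Step 1 - Invert all bits: 100111
Step 2 - Add 1: 101000
Verification: 011000 + 101000 = 1000000; discarding the end carry (carry out of the top bit) leaves the 6-bit value 000000, as required for x + (-x)



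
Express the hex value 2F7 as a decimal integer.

Expand by place value (powers of 16):
Digit values: F = 15
2F7 = 2 × 16^2 + 15 × 16^1 + 7 × 16^0
= 2 × 256 + 15 × 16 + 7 × 1
= 512 + 240 + 7
= 759



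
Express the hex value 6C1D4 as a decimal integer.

Expand by place value (powers of 16):
Digit values: C = 12, D = 13
6C1D4 = 6 × 16^4 + 12 × 16^3 + 1 × 16^2 + 13 × 16^1 + 4 × 16^0
= 6 × 65536 + 12 × 4096 + 1 × 256 + 13 × 16 + 4 × 1
= 393216 + 49152 + 256 + 208 + 4
= 442836



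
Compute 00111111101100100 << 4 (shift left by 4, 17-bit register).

Original: 00111111101100100 (decimal 32612)
Shift left by 4 positions
Append 4 zeros on the right and drop the 4 high bits that overflow the 17-bit width
Result: 11111011001000000 (decimal 128576)
Equivalent: 32612 << 4 = 32612 × 2^4 = 521792, truncated to 17 bits = 128576



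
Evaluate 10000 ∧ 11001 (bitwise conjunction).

AND: 1 only when both bits are 1
  10000
& 11001
-------
  10000
Decimal: 16 & 25 = 16



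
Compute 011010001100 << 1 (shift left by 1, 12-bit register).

Original: 011010001100 (decimal 1676)
Shift left by 1 position
Append 1 zero on the right
Result: 110100011000 (decimal 3352)
Equivalent: 1676 << 1 = 1676 × 2^1 = 3352



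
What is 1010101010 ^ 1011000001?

XOR: 1 when bits differ
  1010101010
^ 1011000001
------------
  0001101011
Decimal: 682 ^ 705 = 107



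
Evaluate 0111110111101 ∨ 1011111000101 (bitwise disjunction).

OR: 1 when either bit is 1
  0111110111101
| 1011111000101
---------------
  1111111111101
Decimal: 4029 | 6085 = 8189



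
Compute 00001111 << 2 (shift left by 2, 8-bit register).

Original: 00001111 (decimal 15)
Shift left by 2 positions
Append 2 zeros on the right
Result: 00111100 (decimal 60)
Equivalent: 15 << 2 = 15 × 2^2 = 60



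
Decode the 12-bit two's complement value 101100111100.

Binary: 101100111100
Sign bit: 1 (negative)
Invert: 010011000011
Add 1:  010011000100
Magnitude: 010011000100 = 1024 + 128 + 64 + 4 = 1220
Value: -1220



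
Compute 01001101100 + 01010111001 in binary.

Add column by column from the right: bit + bit + carry-in; write the sum mod 2, carry 1 when the sum is 2 or 3.
carry:  10111110000
        01001101100
+       01010111001
-------------------
       010100100101
(the carry out of the leftmost column, 0, becomes the leading bit)
Decimal check:
  01001101100 = 512 + 64 + 32 + 8 + 4 = 620
  01010111001 = 512 + 128 + 32 + 16 + 8 + 1 = 697
  620 + 697 = 1317, and 010100100101 = 1024 + 256 + 32 + 4 + 1 = 1317 ✓



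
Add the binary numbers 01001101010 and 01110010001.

Add column by column from the right: bit + bit + carry-in; write the sum mod 2, carry 1 when the sum is 2 or 3.
carry:  10000000000
        01001101010
+       01110010001
-------------------
       010111111011
(the carry out of the leftmost column, 0, becomes the leading bit)
Decimal check:
  01001101010 = 512 + 64 + 32 + 8 + 2 = 618
  01110010001 = 512 + 256 + 128 + 16 + 1 = 913
  618 + 913 = 1531, and 010111111011 = 1024 + 256 + 128 + 64 + 32 + 16 + 8 + 2 + 1 = 1531 ✓



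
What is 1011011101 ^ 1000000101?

XOR: 1 when bits differ
  1011011101
^ 1000000101
------------
  0011011000
Decimal: 733 ^ 517 = 216



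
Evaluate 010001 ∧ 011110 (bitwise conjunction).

AND: 1 only when both bits are 1
  010001
& 011110
--------
  010000
Decimal: 17 & 30 = 16



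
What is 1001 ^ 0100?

XOR: 1 when bits differ
  1001
^ 0100
------
  1101
Decimal: 9 ^ 4 = 13



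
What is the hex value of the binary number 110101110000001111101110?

Group into 4-bit nibbles from right:
  1101 = D
  0111 = 7
  0000 = 0
  0011 = 3
  1110 = E
  1110 = E
Result: D703EE



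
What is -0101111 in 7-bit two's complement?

Original: 0101111
Step 1 - Invert all bits: 1010000
Step 2 - Add 1: 1010001
Verification: 0101111 + 1010001 = 10000000; discarding the end carry (carry out of the top bit) leaves the 7-bit value 0000000, as required for x + (-x)



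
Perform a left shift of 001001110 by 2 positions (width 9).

Original: 001001110 (decimal 78)
Shift left by 2 positions
Append 2 zeros on the right
Result: 100111000 (decimal 312)
Equivalent: 78 << 2 = 78 × 2^2 = 312



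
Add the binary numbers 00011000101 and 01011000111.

Add column by column from the right: bit + bit + carry-in; write the sum mod 2, carry 1 when the sum is 2 or 3.
carry:  00110001110
        00011000101
+       01011000111
-------------------
       001110001100
(the carry out of the leftmost column, 0, becomes the leading bit)
Decimal check:
  00011000101 = 128 + 64 + 4 + 1 = 197
  01011000111 = 512 + 128 + 64 + 4 + 2 + 1 = 711
  197 + 711 = 908, and 001110001100 = 512 + 256 + 128 + 8 + 4 = 908 ✓



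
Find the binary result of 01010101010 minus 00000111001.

Method 1 - Direct subtraction (column by column from the right: bit − bit − borrow-in; if negative, add 2 and borrow 1 from the next column):
borrow: 00011100010
        01010101010
-       00000111001
-------------------
        01001110001

Method 2 - Add two's complement:
Two's complement of 00000111001: invert → 11111000110, add 1 → 11111000111
  01010101010
+ 11111000111
-------------
 101001110001  (end carry out of the top bit = 1)
Discarding the end carry: 01001110001
Decimal check:
  01010101010 = 512 + 128 + 32 + 8 + 2 = 682
  00000111001 = 32 + 16 + 8 + 1 = 57
  682 - 57 = 625, and 01001110001 = 512 + 64 + 32 + 16 + 1 = 625 ✓



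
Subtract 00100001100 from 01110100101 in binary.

Method 1 - Direct subtraction (column by column from the right: bit − bit − borrow-in; if negative, add 2 and borrow 1 from the next column):
borrow: 00000110000
        01110100101
-       00100001100
-------------------
        01010011001

Method 2 - Add two's complement:
Two's complement of 00100001100: invert → 11011110011, add 1 → 11011110100
  01110100101
+ 11011110100
-------------
 101010011001  (end carry out of the top bit = 1)
Discarding the end carry: 01010011001
Decimal check:
  01110100101 = 512 + 256 + 128 + 32 + 4 + 1 = 933
  00100001100 = 256 + 8 + 4 = 268
  933 - 268 = 665, and 01010011001 = 512 + 128 + 16 + 8 + 1 = 665 ✓



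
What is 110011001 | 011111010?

OR: 1 when either bit is 1
  110011001
| 011111010
-----------
  111111011
Decimal: 409 | 250 = 507



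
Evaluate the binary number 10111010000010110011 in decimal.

Sum of powers of 2 for each 1-bit:
2^0 + 2^1 + 2^4 + 2^5 + 2^7 + 2^13 + 2^15 + 2^16 + 2^17 + 2^19
= 1 + 2 + 16 + 32 + 128 + 8192 + 32768 + 65536 + 131072 + 524288
= 762035



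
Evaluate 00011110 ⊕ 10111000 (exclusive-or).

XOR: 1 when bits differ
  00011110
^ 10111000
----------
  10100110
Decimal: 30 ^ 184 = 166



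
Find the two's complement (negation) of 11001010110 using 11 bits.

Original (sign bit 1, negative): 11001010110
Step 1 - Invert all bits: 00110101001
Step 2 - Add 1: 00110101010
Verification: 11001010110 + 00110101010 = 100000000000; discarding the end carry (carry out of the top bit) leaves the 11-bit value 00000000000, as required for x + (-x)



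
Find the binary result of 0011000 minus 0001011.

Method 1 - Direct subtraction (column by column from the right: bit − bit − borrow-in; if negative, add 2 and borrow 1 from the next column):
borrow: 0011110
        0011000
-       0001011
---------------
        0001101

Method 2 - Add two's complement:
Two's complement of 0001011: invert → 1110100, add 1 → 1110101
  0011000
+ 1110101
---------
 10001101  (end carry out of the top bit = 1)
Discarding the end carry: 0001101
Decimal check:
  0011000 = 16 + 8 = 24
  0001011 = 8 + 2 + 1 = 11
  24 - 11 = 13, and 0001101 = 8 + 4 + 1 = 13 ✓



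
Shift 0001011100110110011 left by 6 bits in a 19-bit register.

Original: 0001011100110110011 (decimal 47539)
Shift left by 6 positions
Append 6 zeros on the right and drop the 6 high bits that overflow the 19-bit width
Result: 1100110110011000000 (decimal 421056)
Equivalent: 47539 << 6 = 47539 × 2^6 = 3042496, truncated to 19 bits = 421056



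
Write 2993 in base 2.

Using repeated division by 2:
2993 ÷ 2 = 1496 remainder 1
1496 ÷ 2 = 748 remainder 0
748 ÷ 2 = 374 remainder 0
374 ÷ 2 = 187 remainder 0
187 ÷ 2 = 93 remainder 1
93 ÷ 2 = 46 remainder 1
46 ÷ 2 = 23 remainder 0
23 ÷ 2 = 11 remainder 1
11 ÷ 2 = 5 remainder 1
5 ÷ 2 = 2 remainder 1
2 ÷ 2 = 1 remainder 0
1 ÷ 2 = 0 remainder 1
Reading remainders bottom to top: 101110110001



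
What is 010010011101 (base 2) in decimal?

Sum of powers of 2 for each 1-bit:
2^0 + 2^2 + 2^3 + 2^4 + 2^7 + 2^10
= 1 + 4 + 8 + 16 + 128 + 1024
= 1181



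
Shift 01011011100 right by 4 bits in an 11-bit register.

Original: 01011011100 (decimal 732)
Shift right by 4 positions
Drop the 4 low bits; fill with zeros on the left
Result: 00000101101 (decimal 45)
Equivalent: 732 >> 4 = 732 ÷ 2^4 = 45



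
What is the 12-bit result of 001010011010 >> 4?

Original: 001010011010 (decimal 666)
Shift right by 4 positions
Drop the 4 low bits; fill with zeros on the left
Result: 000000101001 (decimal 41)
Equivalent: 666 >> 4 = 666 ÷ 2^4 = 41



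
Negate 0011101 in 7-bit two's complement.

Original: 0011101
Step 1 - Invert all bits: 1100010
Step 2 - Add 1: 1100011
Verification: 0011101 + 1100011 = 10000000; discarding the end carry (carry out of the top bit) leaves the 7-bit value 0000000, as required for x + (-x)



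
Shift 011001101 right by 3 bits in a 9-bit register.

Original: 011001101 (decimal 205)
Shift right by 3 positions
Drop the 3 low bits; fill with zeros on the left
Result: 000011001 (decimal 25)
Equivalent: 205 >> 3 = 205 ÷ 2^3 = 25



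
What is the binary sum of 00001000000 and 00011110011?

Add column by column from the right: bit + bit + carry-in; write the sum mod 2, carry 1 when the sum is 2 or 3.
carry:  00110000000
        00001000000
+       00011110011
-------------------
       000100110011
(the carry out of the leftmost column, 0, becomes the leading bit)
Decimal check:
  00001000000 = 64
  00011110011 = 128 + 64 + 32 + 16 + 2 + 1 = 243
  64 + 243 = 307, and 000100110011 = 256 + 32 + 16 + 2 + 1 = 307 ✓



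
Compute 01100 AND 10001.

AND: 1 only when both bits are 1
  01100
& 10001
-------
  00000
Decimal: 12 & 17 = 0



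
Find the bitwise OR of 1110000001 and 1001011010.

OR: 1 when either bit is 1
  1110000001
| 1001011010
------------
  1111011011
Decimal: 897 | 602 = 987



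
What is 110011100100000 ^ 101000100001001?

XOR: 1 when bits differ
  110011100100000
^ 101000100001001
-----------------
  011011000101001
Decimal: 26400 ^ 20745 = 13865



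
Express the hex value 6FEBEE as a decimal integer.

Expand by place value (powers of 16):
Digit values: F = 15, E = 14, B = 11
6FEBEE = 6 × 16^5 + 15 × 16^4 + 14 × 16^3 + 11 × 16^2 + 14 × 16^1 + 14 × 16^0
= 6 × 1048576 + 15 × 65536 + 14 × 4096 + 11 × 256 + 14 × 16 + 14 × 1
= 6291456 + 983040 + 57344 + 2816 + 224 + 14
= 7334894

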